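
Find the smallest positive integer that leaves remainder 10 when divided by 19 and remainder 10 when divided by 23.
M = 19 × 23 = 437. M₁ = 23, y₁ ≡ 5 (mod 19). M₂ = 19, y₂ ≡ 17 (mod 23). x = 10×23×5 + 10×19×17 ≡ 10 (mod 437). The smallest positive such number is 10.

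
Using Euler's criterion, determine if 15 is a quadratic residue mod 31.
By Euler's criterion: 15^{15} ≡ 30 (mod 31). Since this equals -1 (≡ 30), 15 is not a QR.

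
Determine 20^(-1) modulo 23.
20^(-1) ≡ 15 (mod 23). Verification: 20 × 15 = 300 ≡ 1 (mod 23)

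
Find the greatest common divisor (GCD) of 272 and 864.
16

Using the Euclidean algorithm:
272 = 0 × 864 + 272
864 = 3 × 272 + 48
272 = 5 × 48 + 32
48 = 1 × 32 + 16
32 = 2 × 16 + 0

GCD(272, 864) = 16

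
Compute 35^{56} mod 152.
9

Using successive squaring:
Binary expansion of 56: 111000
Powers of 35 mod 152 (each is the square of the previous):
  35^1 ≡ 35 (mod 152)
  35^2 ≡ 35² = 1225 ≡ 9 (mod 152)
  35^4 ≡ 9² = 81 ≡ 81 (mod 152)
  35^8 ≡ 81² = 6561 ≡ 25 (mod 152)
  35^16 ≡ 25² = 625 ≡ 17 (mod 152)
  35^32 ≡ 17² = 289 ≡ 137 (mod 152)
56 = 32 + 16 + 8, so 35^56 = 35^32 × 35^16 × 35^8 ≡ 137 × 17 × 25 (mod 152)
Multiplying step by step:
  137 × 17 = 2329 ≡ 49 (mod 152)
  49 × 25 = 1225 ≡ 9 (mod 152)
Result: 35^56 ≡ 9 (mod 152)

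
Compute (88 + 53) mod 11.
9

(88 + 53) = 141
141 mod 11 = 9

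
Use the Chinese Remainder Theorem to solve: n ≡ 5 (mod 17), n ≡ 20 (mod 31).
175

Using the Chinese Remainder Theorem:
M = product of moduli = 527
For equation 1: M_1 = 31, 31 ≡ 14 (mod 17), inverse of 31 mod 17 is 11 (check: 14 × 11 = 154 ≡ 1 (mod 17))
For equation 2: M_2 = 17, 17 ≡ 17 (mod 31), inverse of 17 mod 31 is 11 (check: 17 × 11 = 187 ≡ 1 (mod 31))
Combine: n ≡ Σ r_i×M_i×(M_i⁻¹ mod m_i) = 5×31×11 + 20×17×11 = 1705 + 3740 = 5445
5445 mod 527 = 175
n ≡ 175 (mod 527)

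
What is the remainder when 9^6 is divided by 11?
6 = 4 + 2 (binary 110). Repeated squaring mod 11: 9^1 ≡ 9; 9^2 ≡ 9² = 81 ≡ 4; 9^4 ≡ 4² = 16 ≡ 5. Multiply: 9^6 = 9^4 × 9^2 ≡ 5 × 4 (mod 11): 5 × 4 = 20 ≡ 9. So 9^6 ≡ 9 (mod 11).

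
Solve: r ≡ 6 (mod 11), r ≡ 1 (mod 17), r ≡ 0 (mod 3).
M = 11 × 17 × 3 = 561. M₁ = 51, y₁ ≡ 8 (mod 11). M₂ = 33, y₂ ≡ 16 (mod 17). M₃ = 187, y₃ ≡ 1 (mod 3). r = 6×51×8 + 1×33×16 + 0×187×1 ≡ 171 (mod 561)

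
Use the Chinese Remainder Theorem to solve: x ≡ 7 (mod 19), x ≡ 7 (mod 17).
7

Using the Chinese Remainder Theorem:
M = product of moduli = 323
For equation 1: M_1 = 17, 17 ≡ 17 (mod 19), inverse of 17 mod 19 is 9 (check: 17 × 9 = 153 ≡ 1 (mod 19))
For equation 2: M_2 = 19, 19 ≡ 2 (mod 17), inverse of 19 mod 17 is 9 (check: 2 × 9 = 18 ≡ 1 (mod 17))
Combine: x ≡ Σ r_i×M_i×(M_i⁻¹ mod m_i) = 7×17×9 + 7×19×9 = 1071 + 1197 = 2268
2268 mod 323 = 7
x ≡ 7 (mod 323)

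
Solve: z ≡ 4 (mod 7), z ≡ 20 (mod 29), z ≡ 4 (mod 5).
M = 7 × 29 × 5 = 1015. M₁ = 145, y₁ ≡ 3 (mod 7). M₂ = 35, y₂ ≡ 5 (mod 29). M₃ = 203, y₃ ≡ 2 (mod 5). z = 4×145×3 + 20×35×5 + 4×203×2 ≡ 774 (mod 1015)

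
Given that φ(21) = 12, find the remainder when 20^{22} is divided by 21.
By Euler: 20^{12} ≡ 1 (mod 21) since gcd(20, 21) = 1. 22 = 1×12 + 10. So 20^{22} ≡ 20^{10} ≡ 1 (mod 21)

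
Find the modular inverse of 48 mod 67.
48^(-1) ≡ 7 (mod 67). Verification: 48 × 7 = 336 ≡ 1 (mod 67)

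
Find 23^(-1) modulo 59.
18

Using Extended Euclidean Algorithm:
gcd(23, 59) = 1
Bezout coefficients: 23 × 18 + 59 × -7 = 1
So 23 × 18 ≡ 1 (mod 59)
The inverse is 18 mod 59 = 18
Verification: 23 × 18 = 414 = 7 × 59 + 1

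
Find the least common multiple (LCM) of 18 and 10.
90

First find GCD(18, 10) using the Euclidean algorithm:
18 = 1 × 10 + 8
10 = 1 × 8 + 2
8 = 4 × 2 + 0
GCD(18, 10) = 2

LCM formula: LCM(a, b) = (a × b) / GCD(a, b)
LCM(18, 10) = (18 × 10) / 2
LCM(18, 10) = 180 / 2
LCM(18, 10) = 90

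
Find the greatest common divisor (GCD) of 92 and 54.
2

Using the Euclidean algorithm:
92 = 1 × 54 + 38
54 = 1 × 38 + 16
38 = 2 × 16 + 6
16 = 2 × 6 + 4
6 = 1 × 4 + 2
4 = 2 × 2 + 0

GCD(92, 54) = 2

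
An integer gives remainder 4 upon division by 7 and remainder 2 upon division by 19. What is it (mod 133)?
M = 7 × 19 = 133. M₁ = 19, y₁ ≡ 3 (mod 7). M₂ = 7, y₂ ≡ 11 (mod 19). y = 4×19×3 + 2×7×11 ≡ 116 (mod 133). The smallest positive such number is 116.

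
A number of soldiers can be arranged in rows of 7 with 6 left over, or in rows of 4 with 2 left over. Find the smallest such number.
M = 7 × 4 = 28. M₁ = 4, y₁ ≡ 2 (mod 7). M₂ = 7, y₂ ≡ 3 (mod 4). t = 6×4×2 + 2×7×3 ≡ 6 (mod 28). The smallest positive such number is 6.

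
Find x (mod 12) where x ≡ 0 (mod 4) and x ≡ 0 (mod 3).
M = 4 × 3 = 12. M₁ = 3, y₁ ≡ 3 (mod 4). M₂ = 4, y₂ ≡ 1 (mod 3). x = 0×3×3 + 0×4×1 ≡ 0 (mod 12)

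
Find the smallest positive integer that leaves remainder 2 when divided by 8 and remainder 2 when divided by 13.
M = 8 × 13 = 104. M₁ = 13, y₁ ≡ 5 (mod 8). M₂ = 8, y₂ ≡ 5 (mod 13). m = 2×13×5 + 2×8×5 ≡ 2 (mod 104). The smallest positive such number is 2.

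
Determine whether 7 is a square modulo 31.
By Euler's criterion: 7^{15} ≡ 1 (mod 31). Since this equals 1, 7 is a QR.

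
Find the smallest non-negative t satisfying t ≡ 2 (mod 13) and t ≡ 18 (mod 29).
M = 13 × 29 = 377. M₁ = 29, y₁ ≡ 9 (mod 13). M₂ = 13, y₂ ≡ 9 (mod 29). t = 2×29×9 + 18×13×9 ≡ 366 (mod 377)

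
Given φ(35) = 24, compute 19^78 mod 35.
By Euler: 19^{24} ≡ 1 (mod 35) since gcd(19, 35) = 1. 78 = 3×24 + 6. So 19^{78} ≡ 19^{6} ≡ 1 (mod 35)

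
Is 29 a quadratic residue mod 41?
By Euler's criterion: 29^{20} ≡ 40 (mod 41). Since this equals -1 (≡ 40), 29 is not a QR.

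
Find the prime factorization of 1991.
11 × 181

Divide by primes starting from smallest:
1991 ÷ 11 = 181
181 ÷ 181 = 1

1991 = 11 × 181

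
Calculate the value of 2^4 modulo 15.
4 = 4 (binary 100). Repeated squaring mod 15: 2^1 ≡ 2; 2^2 ≡ 2² = 4 ≡ 4; 2^4 ≡ 4² = 16 ≡ 1. So 2^4 ≡ 1 (mod 15).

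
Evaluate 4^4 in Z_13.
4 = 4 (binary 100). Repeated squaring mod 13: 4^1 ≡ 4; 4^2 ≡ 4² = 16 ≡ 3; 4^4 ≡ 3² = 9 ≡ 9. So 4^4 ≡ 9 (mod 13).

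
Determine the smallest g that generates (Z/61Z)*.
2

A primitive root g modulo p has order p-1 = 60
Prime divisors of 60: [2, 3, 5]
g is a primitive root iff g^(60/q) ≢ 1 (mod 61) for each prime divisor q
Testing small values:
  g = 2: 2^30 ≡ 60, 2^20 ≡ 47, 2^12 ≡ 9 (mod 61) → none is 1, primitive root!
The smallest primitive root is 2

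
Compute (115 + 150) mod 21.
13

(115 + 150) = 265
265 mod 21 = 13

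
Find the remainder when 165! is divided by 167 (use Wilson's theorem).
(166)! = (165)! × (166) ≡ -1 (mod 167). So (165)! ≡ -1 × (166)^(-1) ≡ (-1)×(-1) = 1 (mod 167)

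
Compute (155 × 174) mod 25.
20

(155 × 174) = 26970
26970 mod 25 = 20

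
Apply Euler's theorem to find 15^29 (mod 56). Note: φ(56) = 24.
By Euler: 15^{24} ≡ 1 (mod 56) since gcd(15, 56) = 1. 29 = 1×24 + 5. So 15^{29} ≡ 15^{5} ≡ 15 (mod 56)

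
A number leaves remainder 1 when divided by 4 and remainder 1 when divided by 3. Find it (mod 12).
M = 4 × 3 = 12. M₁ = 3, y₁ ≡ 3 (mod 4). M₂ = 4, y₂ ≡ 1 (mod 3). z = 1×3×3 + 1×4×1 ≡ 1 (mod 12)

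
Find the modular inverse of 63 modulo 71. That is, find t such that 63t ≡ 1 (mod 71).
62

Using Extended Euclidean Algorithm:
gcd(63, 71) = 1
Bezout coefficients: 63 × -9 + 71 × 8 = 1
So 63 × -9 ≡ 1 (mod 71)
The inverse is -9 mod 71 = 62
Verification: 63 × 62 = 3906 = 55 × 71 + 1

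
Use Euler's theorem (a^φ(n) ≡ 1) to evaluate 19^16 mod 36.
By Euler: 19^{12} ≡ 1 (mod 36) since gcd(19, 36) = 1. 16 = 1×12 + 4. So 19^{16} ≡ 19^{4} ≡ 1 (mod 36)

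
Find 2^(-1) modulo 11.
6

Using Extended Euclidean Algorithm:
gcd(2, 11) = 1
Bezout coefficients: 2 × -5 + 11 × 1 = 1
So 2 × -5 ≡ 1 (mod 11)
The inverse is -5 mod 11 = 6
Verification: 2 × 6 = 12 = 1 × 11 + 1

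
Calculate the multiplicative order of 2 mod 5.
Powers of 2 mod 5: 2^1≡2, 2^2≡4, 2^3≡3, 2^4≡1. Order = 4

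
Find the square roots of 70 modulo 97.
The square roots of 70 mod 97 are 19 and 78. Verify: 19² = 361 ≡ 70 (mod 97)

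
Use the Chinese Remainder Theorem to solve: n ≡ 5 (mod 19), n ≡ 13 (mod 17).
81

Using the Chinese Remainder Theorem:
M = product of moduli = 323
For equation 1: M_1 = 17, 17 ≡ 17 (mod 19), inverse of 17 mod 19 is 9 (check: 17 × 9 = 153 ≡ 1 (mod 19))
For equation 2: M_2 = 19, 19 ≡ 2 (mod 17), inverse of 19 mod 17 is 9 (check: 2 × 9 = 18 ≡ 1 (mod 17))
Combine: n ≡ Σ r_i×M_i×(M_i⁻¹ mod m_i) = 5×17×9 + 13×19×9 = 765 + 2223 = 2988
2988 mod 323 = 81
n ≡ 81 (mod 323)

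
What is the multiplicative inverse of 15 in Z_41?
15^(-1) ≡ 11 (mod 41). Verification: 15 × 11 = 165 ≡ 1 (mod 41)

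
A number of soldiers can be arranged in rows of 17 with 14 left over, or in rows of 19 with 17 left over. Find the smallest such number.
M = 17 × 19 = 323. M₁ = 19, y₁ ≡ 9 (mod 17). M₂ = 17, y₂ ≡ 9 (mod 19). t = 14×19×9 + 17×17×9 ≡ 150 (mod 323). The smallest positive such number is 150.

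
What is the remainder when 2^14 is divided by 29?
Using repeated squaring. 14 = 8 + 4 + 2 (binary 1110). Repeated squaring mod 29: 2^1 ≡ 2; 2^2 ≡ 2² = 4 ≡ 4; 2^4 ≡ 4² = 16 ≡ 16; 2^8 ≡ 16² = 256 ≡ 24. Multiply: 2^14 = 2^8 × 2^4 × 2^2 ≡ 24 × 16 × 4 (mod 29): 24 × 16 = 384 ≡ 7; 7 × 4 = 28 ≡ 28. So 2^14 ≡ 28 (mod 29).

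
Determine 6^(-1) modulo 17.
6^(-1) ≡ 3 (mod 17). Verification: 6 × 3 = 18 ≡ 1 (mod 17)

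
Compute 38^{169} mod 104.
64

Using successive squaring:
Binary expansion of 169: 10101001
Powers of 38 mod 104 (each is the square of the previous):
  38^1 ≡ 38 (mod 104)
  38^2 ≡ 38² = 1444 ≡ 92 (mod 104)
  38^4 ≡ 92² = 8464 ≡ 40 (mod 104)
  38^8 ≡ 40² = 1600 ≡ 40 (mod 104)
  38^16 ≡ 40² = 1600 ≡ 40 (mod 104)
  38^32 ≡ 40² = 1600 ≡ 40 (mod 104)
  38^64 ≡ 40² = 1600 ≡ 40 (mod 104)
  38^128 ≡ 40² = 1600 ≡ 40 (mod 104)
169 = 128 + 32 + 8 + 1, so 38^169 = 38^128 × 38^32 × 38^8 × 38^1 ≡ 40 × 40 × 40 × 38 (mod 104)
Multiplying step by step:
  40 × 40 = 1600 ≡ 40 (mod 104)
  40 × 40 = 1600 ≡ 40 (mod 104)
  40 × 38 = 1520 ≡ 64 (mod 104)
Result: 38^169 ≡ 64 (mod 104)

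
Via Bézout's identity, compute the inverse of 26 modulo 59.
Extended GCD: 26(25) + 59(-11) = 1. So 26^(-1) ≡ 25 ≡ 25 (mod 59). Verify: 26 × 25 = 650 ≡ 1 (mod 59)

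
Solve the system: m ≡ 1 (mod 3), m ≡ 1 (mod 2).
M = 3 × 2 = 6. M₁ = 2, y₁ ≡ 2 (mod 3). M₂ = 3, y₂ ≡ 1 (mod 2). m = 1×2×2 + 1×3×1 ≡ 1 (mod 6)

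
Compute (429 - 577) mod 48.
44

(429 - 577) = -148
-148 mod 48 = 44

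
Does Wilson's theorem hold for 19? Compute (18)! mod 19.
(18)! mod 19 = 18. Since this equals -1 (mod 19), Wilson confirms 19 is prime.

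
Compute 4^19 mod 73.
Using repeated squaring. 19 = 16 + 2 + 1 (binary 10011). Repeated squaring mod 73: 4^1 ≡ 4; 4^2 ≡ 4² = 16 ≡ 16; 4^4 ≡ 16² = 256 ≡ 37; 4^8 ≡ 37² = 1369 ≡ 55; 4^16 ≡ 55² = 3025 ≡ 32. Multiply: 4^19 = 4^16 × 4^2 × 4^1 ≡ 32 × 16 × 4 (mod 73): 32 × 16 = 512 ≡ 1; 1 × 4 = 4 ≡ 4. So 4^19 ≡ 4 (mod 73).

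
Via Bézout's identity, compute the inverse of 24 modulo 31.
Extended GCD: 24(-9) + 31(7) = 1. So 24^(-1) ≡ 22 ≡ 22 (mod 31). Verify: 24 × 22 = 528 ≡ 1 (mod 31)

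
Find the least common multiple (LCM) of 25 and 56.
1400

First find GCD(25, 56) using the Euclidean algorithm:
25 = 0 × 56 + 25
56 = 2 × 25 + 6
25 = 4 × 6 + 1
6 = 6 × 1 + 0
GCD(25, 56) = 1

LCM formula: LCM(a, b) = (a × b) / GCD(a, b)
LCM(25, 56) = (25 × 56) / 1
LCM(25, 56) = 1400 / 1
LCM(25, 56) = 1400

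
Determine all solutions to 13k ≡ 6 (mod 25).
12

Since gcd(13, 25) = 1 divides 6, a solution exists.
Multiply both sides by the inverse of 13 mod 25:
  13^(-1) mod 25 = 2
  x ≡ 2 × 6 ≡ 12 ≡ 12 (mod 25)
Verification: 13 × 12 = 156 = 6 × 25 + 6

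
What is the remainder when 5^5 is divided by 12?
5 = 4 + 1 (binary 101). Repeated squaring mod 12: 5^1 ≡ 5; 5^2 ≡ 5² = 25 ≡ 1; 5^4 ≡ 1² = 1 ≡ 1. Multiply: 5^5 = 5^4 × 5^1 ≡ 1 × 5 (mod 12): 1 × 5 = 5 ≡ 5. So 5^5 ≡ 5 (mod 12).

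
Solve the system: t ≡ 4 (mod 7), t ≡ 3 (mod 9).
M = 7 × 9 = 63. M₁ = 9, y₁ ≡ 4 (mod 7). M₂ = 7, y₂ ≡ 4 (mod 9). t = 4×9×4 + 3×7×4 ≡ 39 (mod 63)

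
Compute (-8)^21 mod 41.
Using repeated squaring. (-8) ≡ 33 (mod 41). 21 = 16 + 4 + 1 (binary 10101). Repeated squaring mod 41: 33^1 ≡ 33; 33^2 ≡ 33² = 1089 ≡ 23; 33^4 ≡ 23² = 529 ≡ 37; 33^8 ≡ 37² = 1369 ≡ 16; 33^16 ≡ 16² = 256 ≡ 10. Multiply: (-8)^21 ≡ 33^16 × 33^4 × 33^1 ≡ 10 × 37 × 33 (mod 41): 10 × 37 = 370 ≡ 1; 1 × 33 = 33 ≡ 33. So (-8)^21 ≡ 33 (mod 41).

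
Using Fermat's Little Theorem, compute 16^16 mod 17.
By Fermat's Little Theorem, 16^{16} ≡ 1 (mod 17) since 17 is prime and gcd(16, 17) = 1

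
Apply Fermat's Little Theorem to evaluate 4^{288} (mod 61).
58

By Fermat's Little Theorem, a^(p-1) ≡ 1 (mod p) for prime p and gcd(a, p) = 1
Here p = 61, so 4^60 ≡ 1 (mod 61)
We can reduce the exponent: 288 mod 60 = 48
So 4^288 ≡ 4^48 (mod 61)
Computing: 4^48 mod 61 = 58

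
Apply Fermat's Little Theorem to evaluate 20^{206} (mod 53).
11

By Fermat's Little Theorem, a^(p-1) ≡ 1 (mod p) for prime p and gcd(a, p) = 1
Here p = 53, so 20^52 ≡ 1 (mod 53)
We can reduce the exponent: 206 mod 52 = 50
So 20^206 ≡ 20^50 (mod 53)
Computing: 20^50 mod 53 = 11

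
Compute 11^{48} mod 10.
1

Using successive squaring:
Binary expansion of 48: 110000
Powers of 11 mod 10 (each is the square of the previous):
  11^1 ≡ 1 (mod 10)
  11^2 ≡ 1² = 1 ≡ 1 (mod 10)
  11^4 ≡ 1² = 1 ≡ 1 (mod 10)
  11^8 ≡ 1² = 1 ≡ 1 (mod 10)
  11^16 ≡ 1² = 1 ≡ 1 (mod 10)
  11^32 ≡ 1² = 1 ≡ 1 (mod 10)
48 = 32 + 16, so 11^48 = 11^32 × 11^16 ≡ 1 × 1 (mod 10)
Multiplying step by step:
  1 × 1 = 1 ≡ 1 (mod 10)
Result: 11^48 ≡ 1 (mod 10)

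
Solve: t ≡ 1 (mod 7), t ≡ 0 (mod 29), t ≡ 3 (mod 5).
M = 7 × 29 × 5 = 1015. M₁ = 145, y₁ ≡ 3 (mod 7). M₂ = 35, y₂ ≡ 5 (mod 29). M₃ = 203, y₃ ≡ 2 (mod 5). t = 1×145×3 + 0×35×5 + 3×203×2 ≡ 638 (mod 1015)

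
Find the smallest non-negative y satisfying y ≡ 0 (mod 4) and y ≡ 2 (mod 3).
M = 4 × 3 = 12. M₁ = 3, y₁ ≡ 3 (mod 4). M₂ = 4, y₂ ≡ 1 (mod 3). y = 0×3×3 + 2×4×1 ≡ 8 (mod 12)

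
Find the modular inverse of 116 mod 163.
116^(-1) ≡ 52 (mod 163). Verification: 116 × 52 = 6032 ≡ 1 (mod 163)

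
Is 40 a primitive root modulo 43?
No

To verify, check if 40^(42/q) ≢ 1 (mod 43) for each prime divisor q of 42
Divisors of 42 = 42: [1, 2, 3, 6, 7, 14, 21, 42]
  40^(42/2) = 40^21 ≡ 1 (mod 43)
  40^(42/3) = 40^14 ≡ 36 (mod 43)
  40^(42/7) = 40^6 ≡ 41 (mod 43)
Conclusion: 40 is not a primitive root modulo 43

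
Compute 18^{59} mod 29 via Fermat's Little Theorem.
3

By Fermat's Little Theorem, a^(p-1) ≡ 1 (mod p) for prime p and gcd(a, p) = 1
Here p = 29, so 18^28 ≡ 1 (mod 29)
We can reduce the exponent: 59 mod 28 = 3
So 18^59 ≡ 18^3 (mod 29)
Computing: 18^3 mod 29 = 3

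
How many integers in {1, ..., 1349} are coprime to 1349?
1260

Prime factorization: 1349 = 19 × 71
Using the formula φ(n) = n × Π(1 - 1/p) for each prime factor p:
φ(1349) = 1349 × (1 - 1/19) × (1 - 1/71)
φ(1349) = 1260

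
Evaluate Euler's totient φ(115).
88

Prime factorization: 115 = 5 × 23
Using the formula φ(n) = n × Π(1 - 1/p) for each prime factor p:
φ(115) = 115 × (1 - 1/5) × (1 - 1/23)
φ(115) = 88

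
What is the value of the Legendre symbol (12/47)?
(12/47) = 12^{23} mod 47 = 1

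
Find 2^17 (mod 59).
Using repeated squaring. 17 = 16 + 1 (binary 10001). Repeated squaring mod 59: 2^1 ≡ 2; 2^2 ≡ 2² = 4 ≡ 4; 2^4 ≡ 4² = 16 ≡ 16; 2^8 ≡ 16² = 256 ≡ 20; 2^16 ≡ 20² = 400 ≡ 46. Multiply: 2^17 = 2^16 × 2^1 ≡ 46 × 2 (mod 59): 46 × 2 = 92 ≡ 33. So 2^17 ≡ 33 (mod 59).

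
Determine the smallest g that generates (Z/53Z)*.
2

A primitive root g modulo p has order p-1 = 52
Prime divisors of 52: [2, 13]
g is a primitive root iff g^(52/q) ≢ 1 (mod 53) for each prime divisor q
Testing small values:
  g = 2: 2^26 ≡ 52, 2^4 ≡ 16 (mod 53) → none is 1, primitive root!
The smallest primitive root is 2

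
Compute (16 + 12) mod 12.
4

(16 + 12) = 28
28 mod 12 = 4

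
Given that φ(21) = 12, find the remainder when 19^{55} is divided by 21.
By Euler: 19^{12} ≡ 1 (mod 21) since gcd(19, 21) = 1. 55 = 4×12 + 7. So 19^{55} ≡ 19^{7} ≡ 19 (mod 21)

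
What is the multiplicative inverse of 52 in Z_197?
52^(-1) ≡ 72 (mod 197). Verification: 52 × 72 = 3744 ≡ 1 (mod 197)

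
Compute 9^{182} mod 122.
81

Using successive squaring:
Binary expansion of 182: 10110110
Powers of 9 mod 122 (each is the square of the previous):
  9^1 ≡ 9 (mod 122)
  9^2 ≡ 9² = 81 ≡ 81 (mod 122)
  9^4 ≡ 81² = 6561 ≡ 95 (mod 122)
  9^8 ≡ 95² = 9025 ≡ 119 (mod 122)
  9^16 ≡ 119² = 14161 ≡ 9 (mod 122)
  9^32 ≡ 9² = 81 ≡ 81 (mod 122)
  9^64 ≡ 81² = 6561 ≡ 95 (mod 122)
  9^128 ≡ 95² = 9025 ≡ 119 (mod 122)
182 = 128 + 32 + 16 + 4 + 2, so 9^182 = 9^128 × 9^32 × 9^16 × 9^4 × 9^2 ≡ 119 × 81 × 9 × 95 × 81 (mod 122)
Multiplying step by step:
  119 × 81 = 9639 ≡ 1 (mod 122)
  1 × 9 = 9 ≡ 9 (mod 122)
  9 × 95 = 855 ≡ 1 (mod 122)
  1 × 81 = 81 ≡ 81 (mod 122)
Result: 9^182 ≡ 81 (mod 122)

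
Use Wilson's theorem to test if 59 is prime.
(58)! mod 59 = 58. Since 58 ≡ -1 (mod 59), 59 is prime.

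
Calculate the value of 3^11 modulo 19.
Using repeated squaring. 11 = 8 + 2 + 1 (binary 1011). Repeated squaring mod 19: 3^1 ≡ 3; 3^2 ≡ 3² = 9 ≡ 9; 3^4 ≡ 9² = 81 ≡ 5; 3^8 ≡ 5² = 25 ≡ 6. Multiply: 3^11 = 3^8 × 3^2 × 3^1 ≡ 6 × 9 × 3 (mod 19): 6 × 9 = 54 ≡ 16; 16 × 3 = 48 ≡ 10. So 3^11 ≡ 10 (mod 19).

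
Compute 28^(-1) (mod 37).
28^(-1) ≡ 4 (mod 37). Verification: 28 × 4 = 112 ≡ 1 (mod 37)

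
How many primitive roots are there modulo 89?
40

The number of primitive roots modulo p is φ(p-1) = φ(88)
φ(88) = 40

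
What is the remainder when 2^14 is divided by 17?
Using repeated squaring. 14 = 8 + 4 + 2 (binary 1110). Repeated squaring mod 17: 2^1 ≡ 2; 2^2 ≡ 2² = 4 ≡ 4; 2^4 ≡ 4² = 16 ≡ 16; 2^8 ≡ 16² = 256 ≡ 1. Multiply: 2^14 = 2^8 × 2^4 × 2^2 ≡ 1 × 16 × 4 (mod 17): 1 × 16 = 16 ≡ 16; 16 × 4 = 64 ≡ 13. So 2^14 ≡ 13 (mod 17).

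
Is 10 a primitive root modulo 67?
No

To verify, check if 10^(66/q) ≢ 1 (mod 67) for each prime divisor q of 66
Divisors of 66 = 66: [1, 2, 3, 6, 11, 22, 33, 66]
  10^(66/11) = 10^6 ≡ 25 (mod 67)
  10^(66/2) = 10^33 ≡ 1 (mod 67)
  10^(66/3) = 10^22 ≡ 37 (mod 67)
Conclusion: 10 is not a primitive root modulo 67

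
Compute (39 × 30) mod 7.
1

(39 × 30) = 1170
1170 mod 7 = 1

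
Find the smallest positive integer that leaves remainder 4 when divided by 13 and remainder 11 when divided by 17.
M = 13 × 17 = 221. M₁ = 17, y₁ ≡ 10 (mod 13). M₂ = 13, y₂ ≡ 4 (mod 17). y = 4×17×10 + 11×13×4 ≡ 147 (mod 221). The smallest positive such number is 147.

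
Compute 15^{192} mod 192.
129

Using successive squaring:
Binary expansion of 192: 11000000
Powers of 15 mod 192 (each is the square of the previous):
  15^1 ≡ 15 (mod 192)
  15^2 ≡ 15² = 225 ≡ 33 (mod 192)
  15^4 ≡ 33² = 1089 ≡ 129 (mod 192)
  15^8 ≡ 129² = 16641 ≡ 129 (mod 192)
  15^16 ≡ 129² = 16641 ≡ 129 (mod 192)
  15^32 ≡ 129² = 16641 ≡ 129 (mod 192)
  15^64 ≡ 129² = 16641 ≡ 129 (mod 192)
  15^128 ≡ 129² = 16641 ≡ 129 (mod 192)
192 = 128 + 64, so 15^192 = 15^128 × 15^64 ≡ 129 × 129 (mod 192)
Multiplying step by step:
  129 × 129 = 16641 ≡ 129 (mod 192)
Result: 15^192 ≡ 129 (mod 192)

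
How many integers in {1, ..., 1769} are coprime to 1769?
1680

Prime factorization: 1769 = 29 × 61
Using the formula φ(n) = n × Π(1 - 1/p) for each prime factor p:
φ(1769) = 1769 × (1 - 1/29) × (1 - 1/61)
φ(1769) = 1680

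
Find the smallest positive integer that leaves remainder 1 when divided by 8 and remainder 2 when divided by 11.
M = 8 × 11 = 88. M₁ = 11, y₁ ≡ 3 (mod 8). M₂ = 8, y₂ ≡ 7 (mod 11). k = 1×11×3 + 2×8×7 ≡ 57 (mod 88). The smallest positive such number is 57.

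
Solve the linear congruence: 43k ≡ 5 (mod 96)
47

Since gcd(43, 96) = 1 divides 5, a solution exists.
Multiply both sides by the inverse of 43 mod 96:
  43^(-1) mod 96 = 67
  x ≡ 67 × 5 ≡ 335 ≡ 47 (mod 96)
Verification: 43 × 47 = 2021 = 21 × 96 + 5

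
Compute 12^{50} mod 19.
11

Using successive squaring:
Binary expansion of 50: 110010
Powers of 12 mod 19 (each is the square of the previous):
  12^1 ≡ 12 (mod 19)
  12^2 ≡ 12² = 144 ≡ 11 (mod 19)
  12^4 ≡ 11² = 121 ≡ 7 (mod 19)
  12^8 ≡ 7² = 49 ≡ 11 (mod 19)
  12^16 ≡ 11² = 121 ≡ 7 (mod 19)
  12^32 ≡ 7² = 49 ≡ 11 (mod 19)
50 = 32 + 16 + 2, so 12^50 = 12^32 × 12^16 × 12^2 ≡ 11 × 7 × 11 (mod 19)
Multiplying step by step:
  11 × 7 = 77 ≡ 1 (mod 19)
  1 × 11 = 11 ≡ 11 (mod 19)
Result: 12^50 ≡ 11 (mod 19)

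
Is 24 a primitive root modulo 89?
Yes

To verify, check if 24^(88/q) ≢ 1 (mod 89) for each prime divisor q of 88
Divisors of 88 = 88: [1, 2, 4, 8, 11, 22, 44, 88]
  24^(88/2) = 24^44 ≡ 88 (mod 89)
  24^(88/11) = 24^8 ≡ 78 (mod 89)
Conclusion: 24 is a primitive root modulo 89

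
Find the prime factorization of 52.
2^2 × 13

Divide by primes starting from smallest:
52 ÷ 2 = 26
26 ÷ 2 = 13
13 ÷ 13 = 1

52 = 2^2 × 13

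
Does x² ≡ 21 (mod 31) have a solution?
By Euler's criterion: 21^{15} ≡ 30 (mod 31). Since this equals -1 (≡ 30), 21 is not a QR.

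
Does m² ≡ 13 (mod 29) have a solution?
By Euler's criterion: 13^{14} ≡ 1 (mod 29). Since this equals 1, 13 is a QR.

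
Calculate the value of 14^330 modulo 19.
Using Fermat: 14^{18} ≡ 1 (mod 19). 330 ≡ 6 (mod 18). So 14^{330} ≡ 14^{6} ≡ 7 (mod 19)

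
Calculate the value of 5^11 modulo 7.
Using Fermat: 5^{6} ≡ 1 (mod 7). 11 ≡ 5 (mod 6). So 5^{11} ≡ 5^{5} ≡ 3 (mod 7)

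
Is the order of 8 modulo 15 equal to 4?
Yes, ord_15(8) = 4.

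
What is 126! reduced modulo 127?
By Wilson's theorem, (126)! ≡ -1 ≡ 126 (mod 127)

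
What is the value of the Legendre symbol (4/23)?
(4/23) = 4^{11} mod 23 = 1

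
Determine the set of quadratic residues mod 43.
QRs mod 43: {1, 4, 6, 9, 10, 11, 13, 14, 15, 16, 17, 21, 23, 24, 25, 31, 35, 36, 38, 40, 41}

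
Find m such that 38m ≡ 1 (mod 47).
38^(-1) ≡ 26 (mod 47). Verification: 38 × 26 = 988 ≡ 1 (mod 47)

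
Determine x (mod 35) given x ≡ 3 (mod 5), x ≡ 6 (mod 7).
13

Using the Chinese Remainder Theorem:
M = product of moduli = 35
For equation 1: M_1 = 7, 7 ≡ 2 (mod 5), inverse of 7 mod 5 is 3 (check: 2 × 3 = 6 ≡ 1 (mod 5))
For equation 2: M_2 = 5, 5 ≡ 5 (mod 7), inverse of 5 mod 7 is 3 (check: 5 × 3 = 15 ≡ 1 (mod 7))
Combine: x ≡ Σ r_i×M_i×(M_i⁻¹ mod m_i) = 3×7×3 + 6×5×3 = 63 + 90 = 153
153 mod 35 = 13
x ≡ 13 (mod 35)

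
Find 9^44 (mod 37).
Using Fermat: 9^{36} ≡ 1 (mod 37). 44 ≡ 8 (mod 36). So 9^{44} ≡ 9^{8} ≡ 33 (mod 37)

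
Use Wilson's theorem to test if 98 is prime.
(97)! mod 98 = 0. Since 0 ≢ -1 (mod 98), 98 is not prime.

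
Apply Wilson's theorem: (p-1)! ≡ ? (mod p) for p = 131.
By Wilson's theorem, (130)! ≡ -1 ≡ 130 (mod 131)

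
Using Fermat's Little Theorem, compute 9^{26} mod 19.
17

By Fermat's Little Theorem, a^(p-1) ≡ 1 (mod p) for prime p and gcd(a, p) = 1
Here p = 19, so 9^18 ≡ 1 (mod 19)
We can reduce the exponent: 26 mod 18 = 8
So 9^26 ≡ 9^8 (mod 19)
Computing: 9^8 mod 19 = 17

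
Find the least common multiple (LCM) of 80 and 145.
2320

First find GCD(80, 145) using the Euclidean algorithm:
80 = 0 × 145 + 80
145 = 1 × 80 + 65
80 = 1 × 65 + 15
65 = 4 × 15 + 5
15 = 3 × 5 + 0
GCD(80, 145) = 5

LCM formula: LCM(a, b) = (a × b) / GCD(a, b)
LCM(80, 145) = (80 × 145) / 5
LCM(80, 145) = 11600 / 5
LCM(80, 145) = 2320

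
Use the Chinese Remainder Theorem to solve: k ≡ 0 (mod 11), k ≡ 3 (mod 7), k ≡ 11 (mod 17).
759

Using the Chinese Remainder Theorem:
M = product of moduli = 1309
For equation 1: M_1 = 119, 119 ≡ 9 (mod 11), inverse of 119 mod 11 is 5 (check: 9 × 5 = 45 ≡ 1 (mod 11))
For equation 2: M_2 = 187, 187 ≡ 5 (mod 7), inverse of 187 mod 7 is 3 (check: 5 × 3 = 15 ≡ 1 (mod 7))
For equation 3: M_3 = 77, 77 ≡ 9 (mod 17), inverse of 77 mod 17 is 2 (check: 9 × 2 = 18 ≡ 1 (mod 17))
Combine: k ≡ Σ r_i×M_i×(M_i⁻¹ mod m_i) = 0×119×5 + 3×187×3 + 11×77×2 = 0 + 1683 + 1694 = 3377
3377 mod 1309 = 759
k ≡ 759 (mod 1309)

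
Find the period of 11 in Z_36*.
Powers of 11 mod 36: 11^1≡11, 11^2≡13, 11^3≡35, 11^4≡25, 11^5≡23, 11^6≡1. Order = 6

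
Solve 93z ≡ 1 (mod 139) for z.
93^(-1) ≡ 3 (mod 139). Verification: 93 × 3 = 279 ≡ 1 (mod 139)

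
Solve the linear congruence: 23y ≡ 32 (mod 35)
9

Since gcd(23, 35) = 1 divides 32, a solution exists.
Multiply both sides by the inverse of 23 mod 35:
  23^(-1) mod 35 = 32
  x ≡ 32 × 32 ≡ 1024 ≡ 9 (mod 35)
Verification: 23 × 9 = 207 = 5 × 35 + 32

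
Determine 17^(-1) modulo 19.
17^(-1) ≡ 9 (mod 19). Verification: 17 × 9 = 153 ≡ 1 (mod 19)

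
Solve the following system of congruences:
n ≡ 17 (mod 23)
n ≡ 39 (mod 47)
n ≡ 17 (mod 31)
27111

Using the Chinese Remainder Theorem:
M = product of moduli = 33511
For equation 1: M_1 = 1457, 1457 ≡ 8 (mod 23), inverse of 1457 mod 23 is 3 (check: 8 × 3 = 24 ≡ 1 (mod 23))
For equation 2: M_2 = 713, 713 ≡ 8 (mod 47), inverse of 713 mod 47 is 6 (check: 8 × 6 = 48 ≡ 1 (mod 47))
For equation 3: M_3 = 1081, 1081 ≡ 27 (mod 31), inverse of 1081 mod 31 is 23 (check: 27 × 23 = 621 ≡ 1 (mod 31))
Combine: n ≡ Σ r_i×M_i×(M_i⁻¹ mod m_i) = 17×1457×3 + 39×713×6 + 17×1081×23 = 74307 + 166842 + 422671 = 663820
663820 mod 33511 = 27111
n ≡ 27111 (mod 33511)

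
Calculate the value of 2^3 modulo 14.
3 = 2 + 1 (binary 11). Repeated squaring mod 14: 2^1 ≡ 2; 2^2 ≡ 2² = 4 ≡ 4. Multiply: 2^3 = 2^2 × 2^1 ≡ 4 × 2 (mod 14): 4 × 2 = 8 ≡ 8. So 2^3 ≡ 8 (mod 14).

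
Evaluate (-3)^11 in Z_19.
Using repeated squaring. (-3) ≡ 16 (mod 19). 11 = 8 + 2 + 1 (binary 1011). Repeated squaring mod 19: 16^1 ≡ 16; 16^2 ≡ 16² = 256 ≡ 9; 16^4 ≡ 9² = 81 ≡ 5; 16^8 ≡ 5² = 25 ≡ 6. Multiply: (-3)^11 ≡ 16^8 × 16^2 × 16^1 ≡ 6 × 9 × 16 (mod 19): 6 × 9 = 54 ≡ 16; 16 × 16 = 256 ≡ 9. So (-3)^11 ≡ 9 (mod 19).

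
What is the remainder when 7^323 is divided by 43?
Using Fermat: 7^{42} ≡ 1 (mod 43). 323 ≡ 29 (mod 42). So 7^{323} ≡ 7^{29} ≡ 37 (mod 43)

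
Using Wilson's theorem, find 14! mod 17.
(16)! = (14)! × (15) × (16) ≡ -1 (mod 17). So (14)! ≡ -1 × [(16)(15)]^(-1) ≡ 8 (mod 17)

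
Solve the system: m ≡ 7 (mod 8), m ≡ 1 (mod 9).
M = 8 × 9 = 72. M₁ = 9, y₁ ≡ 1 (mod 8). M₂ = 8, y₂ ≡ 8 (mod 9). m = 7×9×1 + 1×8×8 ≡ 55 (mod 72)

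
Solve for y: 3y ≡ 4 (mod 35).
13

Since gcd(3, 35) = 1 divides 4, a solution exists.
Multiply both sides by the inverse of 3 mod 35:
  3^(-1) mod 35 = 12
  x ≡ 12 × 4 ≡ 48 ≡ 13 (mod 35)
Verification: 3 × 13 = 39 = 1 × 35 + 4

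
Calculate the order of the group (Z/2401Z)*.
2058

Prime factorization: 2401 = 7^4
Using the formula φ(n) = n × Π(1 - 1/p) for each prime factor p:
φ(2401) = 2401 × (1 - 1/7)
φ(2401) = 2058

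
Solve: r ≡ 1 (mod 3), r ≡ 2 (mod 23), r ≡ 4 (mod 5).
M = 3 × 23 × 5 = 345. M₁ = 115, y₁ ≡ 1 (mod 3). M₂ = 15, y₂ ≡ 20 (mod 23). M₃ = 69, y₃ ≡ 4 (mod 5). r = 1×115×1 + 2×15×20 + 4×69×4 ≡ 94 (mod 345)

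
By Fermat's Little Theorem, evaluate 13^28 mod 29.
By Fermat's Little Theorem, 13^{28} ≡ 1 (mod 29) since 29 is prime and gcd(13, 29) = 1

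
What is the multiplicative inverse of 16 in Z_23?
16^(-1) ≡ 13 (mod 23). Verification: 16 × 13 = 208 ≡ 1 (mod 23)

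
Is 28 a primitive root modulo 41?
Yes

To verify, check if 28^(40/q) ≢ 1 (mod 41) for each prime divisor q of 40
Divisors of 40 = 40: [1, 2, 4, 5, 8, 10, 20, 40]
  28^(40/2) = 28^20 ≡ 40 (mod 41)
  28^(40/5) = 28^8 ≡ 10 (mod 41)
Conclusion: 28 is a primitive root modulo 41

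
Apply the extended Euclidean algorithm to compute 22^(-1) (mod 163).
Extended GCD: 22(-37) + 163(5) = 1. So 22^(-1) ≡ 126 ≡ 126 (mod 163). Verify: 22 × 126 = 2772 ≡ 1 (mod 163)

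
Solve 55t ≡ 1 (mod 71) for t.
31

Using Extended Euclidean Algorithm:
gcd(55, 71) = 1
Bezout coefficients: 55 × 31 + 71 × -24 = 1
So 55 × 31 ≡ 1 (mod 71)
The inverse is 31 mod 71 = 31
Verification: 55 × 31 = 1705 = 24 × 71 + 1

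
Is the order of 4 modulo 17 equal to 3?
No, the actual order is 4, not 3.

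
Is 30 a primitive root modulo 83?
No

To verify, check if 30^(82/q) ≢ 1 (mod 83) for each prime divisor q of 82
Divisors of 82 = 82: [1, 2, 41, 82]
  30^(82/41) = 30^2 ≡ 70 (mod 83)
  30^(82/2) = 30^41 ≡ 1 (mod 83)
Conclusion: 30 is not a primitive root modulo 83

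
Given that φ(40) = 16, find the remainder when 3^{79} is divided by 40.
By Euler: 3^{16} ≡ 1 (mod 40) since gcd(3, 40) = 1. 79 = 4×16 + 15. So 3^{79} ≡ 3^{15} ≡ 27 (mod 40)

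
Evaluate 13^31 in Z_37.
Using repeated squaring. 31 = 16 + 8 + 4 + 2 + 1 (binary 11111). Repeated squaring mod 37: 13^1 ≡ 13; 13^2 ≡ 13² = 169 ≡ 21; 13^4 ≡ 21² = 441 ≡ 34; 13^8 ≡ 34² = 1156 ≡ 9; 13^16 ≡ 9² = 81 ≡ 7. Multiply: 13^31 = 13^16 × 13^8 × 13^4 × 13^2 × 13^1 ≡ 7 × 9 × 34 × 21 × 13 (mod 37): 7 × 9 = 63 ≡ 26; 26 × 34 = 884 ≡ 33; 33 × 21 = 693 ≡ 27; 27 × 13 = 351 ≡ 18. So 13^31 ≡ 18 (mod 37).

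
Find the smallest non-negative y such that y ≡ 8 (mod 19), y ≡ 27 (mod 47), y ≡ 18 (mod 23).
7171

Using the Chinese Remainder Theorem:
M = product of moduli = 20539
For equation 1: M_1 = 1081, 1081 ≡ 17 (mod 19), inverse of 1081 mod 19 is 9 (check: 17 × 9 = 153 ≡ 1 (mod 19))
For equation 2: M_2 = 437, 437 ≡ 14 (mod 47), inverse of 437 mod 47 is 37 (check: 14 × 37 = 518 ≡ 1 (mod 47))
For equation 3: M_3 = 893, 893 ≡ 19 (mod 23), inverse of 893 mod 23 is 17 (check: 19 × 17 = 323 ≡ 1 (mod 23))
Combine: y ≡ Σ r_i×M_i×(M_i⁻¹ mod m_i) = 8×1081×9 + 27×437×37 + 18×893×17 = 77832 + 436563 + 273258 = 787653
787653 mod 20539 = 7171
y ≡ 7171 (mod 20539)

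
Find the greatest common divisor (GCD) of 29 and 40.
1

Using the Euclidean algorithm:
29 = 0 × 40 + 29
40 = 1 × 29 + 11
29 = 2 × 11 + 7
11 = 1 × 7 + 4
7 = 1 × 4 + 3
4 = 1 × 3 + 1
3 = 3 × 1 + 0

GCD(29, 40) = 1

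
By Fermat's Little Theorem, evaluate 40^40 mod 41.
By Fermat's Little Theorem, 40^{40} ≡ 1 (mod 41) since 41 is prime and gcd(40, 41) = 1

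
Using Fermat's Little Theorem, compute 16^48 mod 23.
By Fermat: 16^{22} ≡ 1 (mod 23). 48 = 2×22 + 4. So 16^{48} ≡ 16^{4} ≡ 9 (mod 23)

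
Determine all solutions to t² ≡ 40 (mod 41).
The square roots of 40 mod 41 are 32 and 9. Verify: 32² = 1024 ≡ 40 (mod 41)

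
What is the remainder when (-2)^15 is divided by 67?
Using repeated squaring. (-2) ≡ 65 (mod 67). 15 = 8 + 4 + 2 + 1 (binary 1111). Repeated squaring mod 67: 65^1 ≡ 65; 65^2 ≡ 65² = 4225 ≡ 4; 65^4 ≡ 4² = 16 ≡ 16; 65^8 ≡ 16² = 256 ≡ 55. Multiply: (-2)^15 ≡ 65^8 × 65^4 × 65^2 × 65^1 ≡ 55 × 16 × 4 × 65 (mod 67): 55 × 16 = 880 ≡ 9; 9 × 4 = 36 ≡ 36; 36 × 65 = 2340 ≡ 62. So (-2)^15 ≡ 62 (mod 67).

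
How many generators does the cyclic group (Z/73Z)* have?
24

The number of primitive roots modulo p is φ(p-1) = φ(72)
φ(72) = 24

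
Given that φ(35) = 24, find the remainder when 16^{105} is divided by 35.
By Euler: 16^{24} ≡ 1 (mod 35) since gcd(16, 35) = 1. 105 = 4×24 + 9. So 16^{105} ≡ 16^{9} ≡ 1 (mod 35)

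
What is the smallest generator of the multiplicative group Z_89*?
p - 1 = 88 has prime divisors 2, 11. h is a primitive root mod 89 iff h^(88/q) ≢ 1 (mod 89) for each such q.
h = 2: 2^44 ≡ 1, 2^8 ≡ 78 (mod 89); 2^44 ≡ 1, so not a primitive root.
h = 3: 3^44 ≡ 88, 3^8 ≡ 64 (mod 89); none is 1, so 3 has order 88 and is a primitive root.
The smallest primitive root mod 89 is g = 3.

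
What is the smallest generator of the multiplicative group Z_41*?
p - 1 = 40 has prime divisors 2, 5. h is a primitive root mod 41 iff h^(40/q) ≢ 1 (mod 41) for each such q.
h = 2: 2^20 ≡ 1, 2^8 ≡ 10 (mod 41); 2^20 ≡ 1, so not a primitive root.
h = 3: 3^20 ≡ 40, 3^8 ≡ 1 (mod 41); 3^8 ≡ 1, so not a primitive root.
h = 4: 4^20 ≡ 1, 4^8 ≡ 18 (mod 41); 4^20 ≡ 1, so not a primitive root.
h = 5: 5^20 ≡ 1, 5^8 ≡ 18 (mod 41); 5^20 ≡ 1, so not a primitive root.
h = 6: 6^20 ≡ 40, 6^8 ≡ 10 (mod 41); none is 1, so 6 has order 40 and is a primitive root.
The smallest primitive root mod 41 is g = 6.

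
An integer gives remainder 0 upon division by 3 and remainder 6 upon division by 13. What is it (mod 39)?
M = 3 × 13 = 39. M₁ = 13, y₁ ≡ 1 (mod 3). M₂ = 3, y₂ ≡ 9 (mod 13). k = 0×13×1 + 6×3×9 ≡ 6 (mod 39). The smallest positive such number is 6.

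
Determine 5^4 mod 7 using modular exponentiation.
4 = 4 (binary 100). Repeated squaring mod 7: 5^1 ≡ 5; 5^2 ≡ 5² = 25 ≡ 4; 5^4 ≡ 4² = 16 ≡ 2. So 5^4 ≡ 2 (mod 7).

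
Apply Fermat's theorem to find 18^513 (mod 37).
By Fermat: 18^{36} ≡ 1 (mod 37). 513 ≡ 9 (mod 36). So 18^{513} ≡ 18^{9} ≡ 31 (mod 37)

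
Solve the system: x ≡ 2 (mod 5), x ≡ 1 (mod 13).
M = 5 × 13 = 65. M₁ = 13, y₁ ≡ 2 (mod 5). M₂ = 5, y₂ ≡ 8 (mod 13). x = 2×13×2 + 1×5×8 ≡ 27 (mod 65)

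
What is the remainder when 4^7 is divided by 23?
7 = 4 + 2 + 1 (binary 111). Repeated squaring mod 23: 4^1 ≡ 4; 4^2 ≡ 4² = 16 ≡ 16; 4^4 ≡ 16² = 256 ≡ 3. Multiply: 4^7 = 4^4 × 4^2 × 4^1 ≡ 3 × 16 × 4 (mod 23): 3 × 16 = 48 ≡ 2; 2 × 4 = 8 ≡ 8. So 4^7 ≡ 8 (mod 23).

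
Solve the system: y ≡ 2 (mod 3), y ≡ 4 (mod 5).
M = 3 × 5 = 15. M₁ = 5, y₁ ≡ 2 (mod 3). M₂ = 3, y₂ ≡ 2 (mod 5). y = 2×5×2 + 4×3×2 ≡ 14 (mod 15)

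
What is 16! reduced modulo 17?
By Wilson's theorem, (16)! ≡ -1 ≡ 16 (mod 17)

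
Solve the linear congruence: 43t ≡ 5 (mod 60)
35

Since gcd(43, 60) = 1 divides 5, a solution exists.
Multiply both sides by the inverse of 43 mod 60:
  43^(-1) mod 60 = 7
  x ≡ 7 × 5 ≡ 35 ≡ 35 (mod 60)
Verification: 43 × 35 = 1505 = 25 × 60 + 5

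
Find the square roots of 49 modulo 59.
The square roots of 49 mod 59 are 7 and 52. Verify: 7² = 49 ≡ 49 (mod 59)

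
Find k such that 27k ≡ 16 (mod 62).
58

Since gcd(27, 62) = 1 divides 16, a solution exists.
Multiply both sides by the inverse of 27 mod 62:
  27^(-1) mod 62 = 23
  x ≡ 23 × 16 ≡ 368 ≡ 58 (mod 62)
Verification: 27 × 58 = 1566 = 25 × 62 + 16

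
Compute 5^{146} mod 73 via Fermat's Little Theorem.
25

By Fermat's Little Theorem, a^(p-1) ≡ 1 (mod p) for prime p and gcd(a, p) = 1
Here p = 73, so 5^72 ≡ 1 (mod 73)
We can reduce the exponent: 146 mod 72 = 2
So 5^146 ≡ 5^2 (mod 73)
Computing: 5^2 mod 73 = 25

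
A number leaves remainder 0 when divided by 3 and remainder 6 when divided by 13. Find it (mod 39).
M = 3 × 13 = 39. M₁ = 13, y₁ ≡ 1 (mod 3). M₂ = 3, y₂ ≡ 9 (mod 13). z = 0×13×1 + 6×3×9 ≡ 6 (mod 39)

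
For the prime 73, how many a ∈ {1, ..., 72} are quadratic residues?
For prime 73, there are (p-1)/2 = (73-1)/2 = 36 quadratic residues (excluding 0).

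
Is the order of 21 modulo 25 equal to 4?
No, the actual order is 5, not 4.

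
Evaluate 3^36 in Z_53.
Using repeated squaring. 36 = 32 + 4 (binary 100100). Repeated squaring mod 53: 3^1 ≡ 3; 3^2 ≡ 3² = 9 ≡ 9; 3^4 ≡ 9² = 81 ≡ 28; 3^8 ≡ 28² = 784 ≡ 42; 3^16 ≡ 42² = 1764 ≡ 15; 3^32 ≡ 15² = 225 ≡ 13. Multiply: 3^36 = 3^32 × 3^4 ≡ 13 × 28 (mod 53): 13 × 28 = 364 ≡ 46. So 3^36 ≡ 46 (mod 53).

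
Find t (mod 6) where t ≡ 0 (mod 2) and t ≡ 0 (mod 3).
M = 2 × 3 = 6. M₁ = 3, y₁ ≡ 1 (mod 2). M₂ = 2, y₂ ≡ 2 (mod 3). t = 0×3×1 + 0×2×2 ≡ 0 (mod 6)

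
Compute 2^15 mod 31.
Using repeated squaring. 15 = 8 + 4 + 2 + 1 (binary 1111). Repeated squaring mod 31: 2^1 ≡ 2; 2^2 ≡ 2² = 4 ≡ 4; 2^4 ≡ 4² = 16 ≡ 16; 2^8 ≡ 16² = 256 ≡ 8. Multiply: 2^15 = 2^8 × 2^4 × 2^2 × 2^1 ≡ 8 × 16 × 4 × 2 (mod 31): 8 × 16 = 128 ≡ 4; 4 × 4 = 16 ≡ 16; 16 × 2 = 32 ≡ 1. So 2^15 ≡ 1 (mod 31).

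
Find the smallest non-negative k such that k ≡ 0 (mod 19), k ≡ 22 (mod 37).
133

Using the Chinese Remainder Theorem:
M = product of moduli = 703
For equation 1: M_1 = 37, 37 ≡ 18 (mod 19), inverse of 37 mod 19 is 18 (check: 18 × 18 = 324 ≡ 1 (mod 19))
For equation 2: M_2 = 19, 19 ≡ 19 (mod 37), inverse of 19 mod 37 is 2 (check: 19 × 2 = 38 ≡ 1 (mod 37))
Combine: k ≡ Σ r_i×M_i×(M_i⁻¹ mod m_i) = 0×37×18 + 22×19×2 = 0 + 836 = 836
836 mod 703 = 133
k ≡ 133 (mod 703)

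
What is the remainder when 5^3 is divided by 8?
3 = 2 + 1 (binary 11). Repeated squaring mod 8: 5^1 ≡ 5; 5^2 ≡ 5² = 25 ≡ 1. Multiply: 5^3 = 5^2 × 5^1 ≡ 1 × 5 (mod 8): 1 × 5 = 5 ≡ 5. So 5^3 ≡ 5 (mod 8).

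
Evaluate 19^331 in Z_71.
Using Fermat: 19^{70} ≡ 1 (mod 71). 331 ≡ 51 (mod 70). So 19^{331} ≡ 19^{51} ≡ 40 (mod 71)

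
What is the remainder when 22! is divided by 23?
By Wilson's theorem, (22)! ≡ -1 ≡ 22 (mod 23)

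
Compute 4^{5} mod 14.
2

Using successive squaring:
Binary expansion of 5: 101
Powers of 4 mod 14 (each is the square of the previous):
  4^1 ≡ 4 (mod 14)
  4^2 ≡ 4² = 16 ≡ 2 (mod 14)
  4^4 ≡ 2² = 4 ≡ 4 (mod 14)
5 = 4 + 1, so 4^5 = 4^4 × 4^1 ≡ 4 × 4 (mod 14)
Multiplying step by step:
  4 × 4 = 16 ≡ 2 (mod 14)
Result: 4^5 ≡ 2 (mod 14)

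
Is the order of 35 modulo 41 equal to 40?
Yes, ord_41(35) = 40.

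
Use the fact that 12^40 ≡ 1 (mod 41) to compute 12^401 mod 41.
By Fermat: 12^{40} ≡ 1 (mod 41). 401 ≡ 1 (mod 40). So 12^{401} ≡ 12^{1} ≡ 12 (mod 41)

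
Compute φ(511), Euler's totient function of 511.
432

Prime factorization: 511 = 7 × 73
Using the formula φ(n) = n × Π(1 - 1/p) for each prime factor p:
φ(511) = 511 × (1 - 1/7) × (1 - 1/73)
φ(511) = 432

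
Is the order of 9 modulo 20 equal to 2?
Yes, ord_20(9) = 2.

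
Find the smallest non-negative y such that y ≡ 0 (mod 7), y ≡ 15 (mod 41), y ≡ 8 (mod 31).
7231

Using the Chinese Remainder Theorem:
M = product of moduli = 8897
For equation 1: M_1 = 1271, 1271 ≡ 4 (mod 7), inverse of 1271 mod 7 is 2 (check: 4 × 2 = 8 ≡ 1 (mod 7))
For equation 2: M_2 = 217, 217 ≡ 12 (mod 41), inverse of 217 mod 41 is 24 (check: 12 × 24 = 288 ≡ 1 (mod 41))
For equation 3: M_3 = 287, 287 ≡ 8 (mod 31), inverse of 287 mod 31 is 4 (check: 8 × 4 = 32 ≡ 1 (mod 31))
Combine: y ≡ Σ r_i×M_i×(M_i⁻¹ mod m_i) = 0×1271×2 + 15×217×24 + 8×287×4 = 0 + 78120 + 9184 = 87304
87304 mod 8897 = 7231
y ≡ 7231 (mod 8897)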